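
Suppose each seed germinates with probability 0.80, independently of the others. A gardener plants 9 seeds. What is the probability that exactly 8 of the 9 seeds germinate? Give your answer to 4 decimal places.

0.3020

X ~ Binomial(n=9, p=0.80).
P(X=8) = C(9,8) · p^8 · (1−p)^1
= 9 · 0.16777 · 0.2 = 0.301990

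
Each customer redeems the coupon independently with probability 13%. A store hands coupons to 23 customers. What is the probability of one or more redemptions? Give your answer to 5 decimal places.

P(at least one) = 1 − P(none) = 1 − (1 − 0.13)^23
= 1 − 0.0406390 = 0.9593610

0.95936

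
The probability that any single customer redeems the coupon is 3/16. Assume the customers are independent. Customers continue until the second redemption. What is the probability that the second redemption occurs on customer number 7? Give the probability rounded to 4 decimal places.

0.0747

Y = trial on which the second success occurs; negative binomial, r=2, p=0.1875.
P(Y=7) = C(6,1) · p^2 · (1−p)^5
= 6 · 0.035156 · 0.35409 = 0.074691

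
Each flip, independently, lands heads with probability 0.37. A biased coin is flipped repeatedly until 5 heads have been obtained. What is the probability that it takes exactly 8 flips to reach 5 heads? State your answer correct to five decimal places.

Y = trial on which the fifth success occurs; negative binomial, r=5, p=0.37.
P(Y=8) = C(7,4) · p^5 · (1−p)^3
= 35 · 0.0069344 · 0.25005 = 0.0606874

0.06069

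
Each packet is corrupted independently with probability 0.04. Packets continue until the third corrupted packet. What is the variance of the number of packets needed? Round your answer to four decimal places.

Y = total packets until the third success; negative binomial with r=3, p=0.04.
Var(Y) = r(1−p)/p² = 3·0.96 / 0.04² = 1800.000000

1800.0000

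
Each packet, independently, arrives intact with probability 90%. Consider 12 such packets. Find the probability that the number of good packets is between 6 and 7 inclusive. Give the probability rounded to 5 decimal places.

0.00428

X ~ Binomial(12, 0.90); P(6 ≤ X ≤ 7) = Σ C(12,k) p^k (1−p)^(12−k) over k:
  k=6: C(12,6)·0.90^6·0.10^6 = 0.0004911
  k=7: C(12,7)·0.90^7·0.10^5 = 0.0037881
Total = 0.0042792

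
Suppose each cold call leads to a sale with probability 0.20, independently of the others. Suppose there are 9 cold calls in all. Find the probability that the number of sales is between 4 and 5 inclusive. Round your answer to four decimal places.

0.0826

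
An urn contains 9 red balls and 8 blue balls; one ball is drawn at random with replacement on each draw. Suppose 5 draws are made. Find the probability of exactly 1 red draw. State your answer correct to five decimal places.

0.12982

X ~ Binomial(n=5, p=0.529412).
P(X=1) = C(5,1) · p^1 · (1−p)^4
= 5 · 0.52941 · 0.049042 = 0.1298159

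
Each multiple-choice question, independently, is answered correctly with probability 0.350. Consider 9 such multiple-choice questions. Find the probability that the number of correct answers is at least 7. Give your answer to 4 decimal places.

0.0112

X ~ Binomial(9, 0.35); P(X ≥ 7) = Σ C(9,k) p^k (1−p)^(9−k) over k:
  k=7: C(9,7)·0.35^7·0.65^2 = 0.009786
  k=8: C(9,8)·0.35^8·0.65^1 = 0.001317
  k=9: C(9,9)·0.35^9·0.65^0 = 0.000079
Total = 0.011182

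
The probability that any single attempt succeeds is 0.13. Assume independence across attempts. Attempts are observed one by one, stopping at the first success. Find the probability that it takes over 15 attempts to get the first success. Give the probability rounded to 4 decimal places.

Y = number of attempts to the first success; geometric, p = 0.13.
P(Y > 15) = P(first 15 all fail) = (1−p)^15 = 0.123819

0.1238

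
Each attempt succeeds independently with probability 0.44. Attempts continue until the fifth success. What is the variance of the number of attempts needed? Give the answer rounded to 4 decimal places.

Y = total attempts until the fifth success; negative binomial with r=5, p=0.44.
Var(Y) = r(1−p)/p² = 5·0.56 / 0.44² = 14.462810

14.4628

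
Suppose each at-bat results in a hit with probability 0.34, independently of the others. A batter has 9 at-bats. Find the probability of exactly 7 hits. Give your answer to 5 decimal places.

X ~ Binomial(n=9, p=0.34).
P(X=7) = C(9,7) · p^7 · (1−p)^2
= 36 · 0.00052523 · 0.4356 = 0.0082365

0.00824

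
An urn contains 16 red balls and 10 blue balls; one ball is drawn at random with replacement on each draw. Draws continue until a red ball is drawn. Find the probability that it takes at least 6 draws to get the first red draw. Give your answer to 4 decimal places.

0.0084

Y = number of draws to the first success; geometric, p = 0.615385.
P(Y > 5) = P(first 5 all fail) = (1−p)^5 = 0.008417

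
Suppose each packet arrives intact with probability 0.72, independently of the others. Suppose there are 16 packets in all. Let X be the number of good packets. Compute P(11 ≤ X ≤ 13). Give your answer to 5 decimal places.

X ~ Binomial(16, 0.72); P(11 ≤ X ≤ 13) = Σ C(16,k) p^k (1−p)^(16−k) over k:
  k=11: C(16,11)·0.72^11·0.28^5 = 0.2026424
  k=12: C(16,12)·0.72^12·0.28^4 = 0.2171168
  k=13: C(16,13)·0.72^13·0.28^3 = 0.1717847
Total = 0.5915439

0.59154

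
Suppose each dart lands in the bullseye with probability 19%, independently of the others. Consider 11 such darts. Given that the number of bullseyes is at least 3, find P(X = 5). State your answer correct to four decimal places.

0.0925

X ~ Binomial(11, 0.19). Want P(X=5 | X≥3) = P(X=5) / P(X≥3).
P(X=5) = C(11,5)·0.19^5·0.81^6 = 0.032309
P(X≥3) = 1 − 0.098477 − 0.254095 − 0.298013 = 0.349415
Ratio = 0.032309 / 0.349415 = 0.092465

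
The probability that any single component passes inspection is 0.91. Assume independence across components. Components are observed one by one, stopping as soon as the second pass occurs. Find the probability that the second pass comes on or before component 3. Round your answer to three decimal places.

0.977

Finishing within 3 components ⇔ at least 2 successes in the first 3. With X ~ Binomial(3, 0.91), P(Y ≤ 3) = 1 − P(X ≤ 1).
  k=0: C(3,0)·0.91^0·0.09^3 = 0.00073
  k=1: C(3,1)·0.91^1·0.09^2 = 0.02211
1 − 0.02284 = 0.97716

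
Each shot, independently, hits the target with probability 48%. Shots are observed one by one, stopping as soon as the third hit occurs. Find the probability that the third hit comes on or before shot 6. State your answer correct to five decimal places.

Finishing within 6 shots ⇔ at least 3 successes in the first 6. With X ~ Binomial(6, 0.48), P(Y ≤ 6) = 1 − P(X ≤ 2).
  k=0: C(6,0)·0.48^0·0.52^6 = 0.0197706
  k=1: C(6,1)·0.48^1·0.52^5 = 0.1094988
  k=2: C(6,2)·0.48^2·0.52^4 = 0.2526894
1 − 0.3819588 = 0.6180412

0.61804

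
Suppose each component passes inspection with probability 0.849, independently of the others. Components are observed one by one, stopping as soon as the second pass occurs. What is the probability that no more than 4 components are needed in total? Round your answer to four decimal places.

Finishing within 4 components ⇔ at least 2 successes in the first 4. With X ~ Binomial(4, 0.849), P(Y ≤ 4) = 1 − P(X ≤ 1).
  k=0: C(4,0)·0.849^0·0.151^4 = 0.000520
  k=1: C(4,1)·0.849^1·0.151^3 = 0.011692
1 − 0.012212 = 0.987788

0.9878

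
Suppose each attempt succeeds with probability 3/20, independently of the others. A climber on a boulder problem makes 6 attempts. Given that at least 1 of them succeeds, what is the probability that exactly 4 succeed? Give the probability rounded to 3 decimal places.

X ~ Binomial(6, 0.15). Want P(X=4 | X≥1) = P(X=4) / P(X≥1).
P(X=4) = C(6,4)·0.15^4·0.85^2 = 0.00549
P(X≥1) = 1 − 0.37715 = 0.62285
Ratio = 0.00549 / 0.62285 = 0.00881

0.009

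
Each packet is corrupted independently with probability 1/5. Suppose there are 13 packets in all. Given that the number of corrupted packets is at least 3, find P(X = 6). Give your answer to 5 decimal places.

X ~ Binomial(13, 0.20). Want P(X=6 | X≥3) = P(X=6) / P(X≥3).
P(X=6) = C(13,6)·0.20^6·0.80^7 = 0.0230318
P(X≥3) = 1 − 0.0549756 − 0.1786706 − 0.2680060 = 0.4983478
Ratio = 0.0230318 / 0.4983478 = 0.0462162

0.04622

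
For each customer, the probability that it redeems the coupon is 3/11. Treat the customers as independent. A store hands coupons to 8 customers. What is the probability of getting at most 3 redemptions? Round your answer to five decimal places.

0.85238

X ~ Binomial(8, 0.272727); P(X ≤ 3) = Σ C(8,k) p^k (1−p)^(8−k) over k:
  k=0: C(8,0)·0.272727^0·0.727273^8 = 0.0782670
  k=1: C(8,1)·0.272727^1·0.727273^7 = 0.2348009
  k=2: C(8,2)·0.272727^2·0.727273^6 = 0.3081761
  k=3: C(8,3)·0.272727^3·0.727273^5 = 0.2311321
Total = 0.8523760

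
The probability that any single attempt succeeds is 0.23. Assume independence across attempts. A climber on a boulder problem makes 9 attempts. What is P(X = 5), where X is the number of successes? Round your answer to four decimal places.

X ~ Binomial(n=9, p=0.23).
P(X=5) = C(9,5) · p^5 · (1−p)^4
= 126 · 0.00064363 · 0.35153 = 0.028508

0.0285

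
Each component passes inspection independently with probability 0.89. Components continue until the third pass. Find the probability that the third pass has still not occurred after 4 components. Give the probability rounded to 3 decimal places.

0.062

Needing more than 4 components ⇔ fewer than 3 successes in the first 4. With X ~ Binomial(4, 0.89), P(Y > 4) = P(X ≤ 2).
  k=0: C(4,0)·0.89^0·0.11^4 = 0.00015
  k=1: C(4,1)·0.89^1·0.11^3 = 0.00474
  k=2: C(4,2)·0.89^2·0.11^2 = 0.05751
P(X ≤ 2) = 0.06239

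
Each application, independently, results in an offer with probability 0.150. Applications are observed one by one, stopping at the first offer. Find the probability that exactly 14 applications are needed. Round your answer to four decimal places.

0.0181

Geometric (trials to first success), p = 0.15.
P(Y = 14) = (1−p)^13 · p = 0.12091 · 0.15 = 0.018136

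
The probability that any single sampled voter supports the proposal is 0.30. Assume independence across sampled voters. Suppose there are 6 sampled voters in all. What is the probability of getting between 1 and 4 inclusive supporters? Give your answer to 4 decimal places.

X ~ Binomial(6, 0.30); P(1 ≤ X ≤ 4) = Σ C(6,k) p^k (1−p)^(6−k) over k:
  k=1: C(6,1)·0.30^1·0.70^5 = 0.302526
  k=2: C(6,2)·0.30^2·0.70^4 = 0.324135
  k=3: C(6,3)·0.30^3·0.70^3 = 0.185220
  k=4: C(6,4)·0.30^4·0.70^2 = 0.059535
Total = 0.871416

0.8714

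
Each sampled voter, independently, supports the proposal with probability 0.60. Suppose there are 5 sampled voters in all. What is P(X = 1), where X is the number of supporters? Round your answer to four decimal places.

0.0768

X ~ Binomial(n=5, p=0.60).
P(X=1) = C(5,1) · p^1 · (1−p)^4
= 5 · 0.6 · 0.0256 = 0.076800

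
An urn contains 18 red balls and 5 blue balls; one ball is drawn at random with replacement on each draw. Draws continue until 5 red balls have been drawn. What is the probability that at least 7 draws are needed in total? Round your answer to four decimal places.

Needing more than 6 draws ⇔ fewer than 5 successes in the first 6. With X ~ Binomial(6, 0.782609), P(Y > 6) = P(X ≤ 4).
  k=0: C(6,0)·0.782609^0·0.217391^6 = 0.000106
  k=1: C(6,1)·0.782609^1·0.217391^5 = 0.002280
  k=2: C(6,2)·0.782609^2·0.217391^4 = 0.020519
  k=3: C(6,3)·0.782609^3·0.217391^3 = 0.098490
  k=4: C(6,4)·0.782609^4·0.217391^2 = 0.265922
P(X ≤ 4) = 0.387316

0.3873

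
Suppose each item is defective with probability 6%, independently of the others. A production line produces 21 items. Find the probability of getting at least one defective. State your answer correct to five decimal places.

P(at least one) = 1 − P(none) = 1 − (1 − 0.06)^21
= 1 − 0.2726999 = 0.7273001

0.72730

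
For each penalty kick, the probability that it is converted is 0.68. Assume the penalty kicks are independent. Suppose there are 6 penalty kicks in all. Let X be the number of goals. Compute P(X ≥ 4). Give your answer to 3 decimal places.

0.706

X ~ Binomial(6, 0.68); P(X ≥ 4) = Σ C(6,k) p^k (1−p)^(6−k) over k:
  k=4: C(6,4)·0.68^4·0.32^2 = 0.32842
  k=5: C(6,5)·0.68^5·0.32^1 = 0.27916
  k=6: C(6,6)·0.68^6·0.32^0 = 0.09887
Total = 0.70644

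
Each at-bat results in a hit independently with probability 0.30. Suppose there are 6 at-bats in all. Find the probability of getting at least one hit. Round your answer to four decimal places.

0.8824

P(at least one) = 1 − P(none) = 1 − (1 − 0.30)^6
= 1 − 0.117649 = 0.882351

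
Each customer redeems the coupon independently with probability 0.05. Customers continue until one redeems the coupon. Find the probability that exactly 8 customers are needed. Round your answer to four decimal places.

0.0349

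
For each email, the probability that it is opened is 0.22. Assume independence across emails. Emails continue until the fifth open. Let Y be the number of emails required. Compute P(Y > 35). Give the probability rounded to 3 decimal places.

Needing more than 35 emails ⇔ fewer than 5 successes in the first 35. With X ~ Binomial(35, 0.22), P(Y > 35) = P(X ≤ 4).
  k=0: C(35,0)·0.22^0·0.78^35 = 0.00017
  k=1: C(35,1)·0.22^1·0.78^34 = 0.00165
  k=2: C(35,2)·0.22^2·0.78^33 = 0.00792
  k=3: C(35,3)·0.22^3·0.78^32 = 0.02456
  k=4: C(35,4)·0.22^4·0.78^31 = 0.05541
P(X ≤ 4) = 0.08971

0.090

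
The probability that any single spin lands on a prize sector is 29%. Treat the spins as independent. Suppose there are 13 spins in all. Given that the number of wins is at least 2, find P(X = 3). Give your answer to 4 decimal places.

0.2451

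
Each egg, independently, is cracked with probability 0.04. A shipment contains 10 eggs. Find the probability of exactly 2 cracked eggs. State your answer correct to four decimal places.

X ~ Binomial(n=10, p=0.04).
P(X=2) = C(10,2) · p^2 · (1−p)^8
= 45 · 0.0016 · 0.72139 = 0.051940

0.0519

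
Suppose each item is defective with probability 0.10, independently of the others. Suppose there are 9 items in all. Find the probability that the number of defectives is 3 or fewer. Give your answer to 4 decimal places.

X ~ Binomial(9, 0.10); P(X ≤ 3) = Σ C(9,k) p^k (1−p)^(9−k) over k:
  k=0: C(9,0)·0.10^0·0.90^9 = 0.387420
  k=1: C(9,1)·0.10^1·0.90^8 = 0.387420
  k=2: C(9,2)·0.10^2·0.90^7 = 0.172187
  k=3: C(9,3)·0.10^3·0.90^6 = 0.044641
Total = 0.991669

0.9917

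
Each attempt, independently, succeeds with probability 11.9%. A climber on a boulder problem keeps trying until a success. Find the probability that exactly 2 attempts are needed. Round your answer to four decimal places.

0.1048

Geometric (trials to first success), p = 0.119.
P(Y = 2) = (1−p)^1 · p = 0.881 · 0.119 = 0.104839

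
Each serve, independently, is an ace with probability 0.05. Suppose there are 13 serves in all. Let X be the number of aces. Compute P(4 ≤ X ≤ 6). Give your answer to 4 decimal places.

0.0031

X ~ Binomial(13, 0.05); P(4 ≤ X ≤ 6) = Σ C(13,k) p^k (1−p)^(13−k) over k:
  k=4: C(13,4)·0.05^4·0.95^9 = 0.002816
  k=5: C(13,5)·0.05^5·0.95^8 = 0.000267
  k=6: C(13,6)·0.05^6·0.95^7 = 0.000019
Total = 0.003102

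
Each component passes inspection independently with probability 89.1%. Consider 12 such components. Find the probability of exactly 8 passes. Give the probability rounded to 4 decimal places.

X ~ Binomial(n=12, p=0.891).
P(X=8) = C(12,8) · p^8 · (1−p)^4
= 495 · 0.39721 · 0.00014116 = 0.027754

0.0278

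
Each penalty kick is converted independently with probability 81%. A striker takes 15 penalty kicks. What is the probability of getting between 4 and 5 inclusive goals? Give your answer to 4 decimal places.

X ~ Binomial(15, 0.81); P(4 ≤ X ≤ 5) = Σ C(15,k) p^k (1−p)^(15−k) over k:
  k=4: C(15,4)·0.81^4·0.19^11 = 0.000007
  k=5: C(15,5)·0.81^5·0.19^10 = 0.000064
Total = 0.000071

0.0001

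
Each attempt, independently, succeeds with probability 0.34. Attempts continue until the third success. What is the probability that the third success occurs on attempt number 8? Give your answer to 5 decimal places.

Y = trial on which the third success occurs; negative binomial, r=3, p=0.34.
P(Y=8) = C(7,2) · p^3 · (1−p)^5
= 21 · 0.039304 · 0.12523 = 0.1033655

0.10337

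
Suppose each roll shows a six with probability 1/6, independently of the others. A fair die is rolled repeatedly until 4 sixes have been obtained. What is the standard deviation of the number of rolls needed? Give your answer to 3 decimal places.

Y = total rolls until the fourth success; negative binomial with r=4, p=0.166667.
SD(Y) = √[r(1−p)/p²] = √(120.00000) = 10.95445

10.954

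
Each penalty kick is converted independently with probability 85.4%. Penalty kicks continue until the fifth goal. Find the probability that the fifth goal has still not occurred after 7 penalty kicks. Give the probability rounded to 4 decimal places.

0.0689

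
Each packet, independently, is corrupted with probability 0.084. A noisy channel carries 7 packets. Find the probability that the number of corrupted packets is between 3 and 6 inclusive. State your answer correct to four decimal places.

0.0160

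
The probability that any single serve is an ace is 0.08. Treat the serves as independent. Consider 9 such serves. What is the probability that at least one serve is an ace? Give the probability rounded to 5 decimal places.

P(at least one) = 1 − P(none) = 1 − (1 − 0.08)^9
= 1 − 0.4721614 = 0.5278386

0.52784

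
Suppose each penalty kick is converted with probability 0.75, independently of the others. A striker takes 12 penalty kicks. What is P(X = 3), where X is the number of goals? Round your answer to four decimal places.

X ~ Binomial(n=12, p=0.75).
P(X=3) = C(12,3) · p^3 · (1−p)^9
= 220 · 0.42188 · 3.8147e-06 = 0.000354

0.0004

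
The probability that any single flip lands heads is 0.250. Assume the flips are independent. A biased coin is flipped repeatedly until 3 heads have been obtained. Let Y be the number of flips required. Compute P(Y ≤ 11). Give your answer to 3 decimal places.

Finishing within 11 flips ⇔ at least 3 successes in the first 11. With X ~ Binomial(11, 0.25), P(Y ≤ 11) = 1 − P(X ≤ 2).
  k=0: C(11,0)·0.25^0·0.75^11 = 0.04224
  k=1: C(11,1)·0.25^1·0.75^10 = 0.15486
  k=2: C(11,2)·0.25^2·0.75^9 = 0.25810
1 − 0.45520 = 0.54480

0.545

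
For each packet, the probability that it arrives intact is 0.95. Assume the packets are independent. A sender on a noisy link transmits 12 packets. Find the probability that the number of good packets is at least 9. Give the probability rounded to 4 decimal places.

X ~ Binomial(12, 0.95); P(X ≥ 9) = Σ C(12,k) p^k (1−p)^(12−k) over k:
  k=9: C(12,9)·0.95^9·0.05^3 = 0.017332
  k=10: C(12,10)·0.95^10·0.05^2 = 0.098792
  k=11: C(12,11)·0.95^11·0.05^1 = 0.341280
  k=12: C(12,12)·0.95^12·0.05^0 = 0.540360
Total = 0.997764

0.9978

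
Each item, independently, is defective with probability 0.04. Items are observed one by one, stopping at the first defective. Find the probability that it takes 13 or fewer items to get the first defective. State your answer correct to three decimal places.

0.412

Y = number of items to the first success; geometric, p = 0.04.
P(Y ≤ 13) = 1 − (1−p)^13 = 1 − 0.58820 = 0.41180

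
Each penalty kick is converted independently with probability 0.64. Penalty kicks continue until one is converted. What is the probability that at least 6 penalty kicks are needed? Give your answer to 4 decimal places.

Y = number of penalty kicks to the first success; geometric, p = 0.64.
P(Y > 5) = P(first 5 all fail) = (1−p)^5 = 0.006047

0.0060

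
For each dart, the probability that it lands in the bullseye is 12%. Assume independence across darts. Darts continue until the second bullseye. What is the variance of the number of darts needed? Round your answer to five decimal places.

122.22222

Y = total darts until the second success; negative binomial with r=2, p=0.12.
Var(Y) = r(1−p)/p² = 2·0.88 / 0.12² = 122.2222222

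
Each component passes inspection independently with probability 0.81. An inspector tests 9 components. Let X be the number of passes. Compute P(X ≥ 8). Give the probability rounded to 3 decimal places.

0.467

X ~ Binomial(9, 0.81); P(X ≥ 8) = Σ C(9,k) p^k (1−p)^(9−k) over k:
  k=8: C(9,8)·0.81^8·0.19^1 = 0.31687
  k=9: C(9,9)·0.81^9·0.19^0 = 0.15009
Total = 0.46696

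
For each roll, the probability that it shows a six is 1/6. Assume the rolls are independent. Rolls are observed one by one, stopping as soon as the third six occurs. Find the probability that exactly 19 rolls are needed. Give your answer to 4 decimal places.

Y = trial on which the third success occurs; negative binomial, r=3, p=0.166667.
P(Y=19) = C(18,2) · p^3 · (1−p)^16
= 153 · 0.0046296 · 0.054088 = 0.038312

0.0383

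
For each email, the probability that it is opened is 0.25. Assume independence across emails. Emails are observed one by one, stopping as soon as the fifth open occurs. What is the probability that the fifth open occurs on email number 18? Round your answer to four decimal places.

Y = trial on which the fifth success occurs; negative binomial, r=5, p=0.25.
P(Y=18) = C(17,4) · p^5 · (1−p)^13
= 2380 · 0.00097656 · 0.023757 = 0.055217

0.0552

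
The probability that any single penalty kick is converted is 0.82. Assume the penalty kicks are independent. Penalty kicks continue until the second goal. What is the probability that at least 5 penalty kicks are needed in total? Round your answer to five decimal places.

Needing more than 4 penalty kicks ⇔ fewer than 2 successes in the first 4. With X ~ Binomial(4, 0.82), P(Y > 4) = P(X ≤ 1).
  k=0: C(4,0)·0.82^0·0.18^4 = 0.0010498
  k=1: C(4,1)·0.82^1·0.18^3 = 0.0191290
P(X ≤ 1) = 0.0201787

0.02018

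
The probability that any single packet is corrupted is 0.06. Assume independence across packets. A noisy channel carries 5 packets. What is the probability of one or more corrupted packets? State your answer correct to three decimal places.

0.266

P(at least one) = 1 − P(none) = 1 − (1 − 0.06)^5
= 1 − 0.73390 = 0.26610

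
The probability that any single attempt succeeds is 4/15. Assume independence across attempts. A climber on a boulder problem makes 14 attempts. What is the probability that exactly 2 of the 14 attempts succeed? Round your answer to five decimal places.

X ~ Binomial(n=14, p=0.266667).
P(X=2) = C(14,2) · p^2 · (1−p)^12
= 91 · 0.071111 · 0.024189 = 0.1565294

0.15653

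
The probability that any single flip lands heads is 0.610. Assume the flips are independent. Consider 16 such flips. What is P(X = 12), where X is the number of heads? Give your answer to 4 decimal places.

0.1118

X ~ Binomial(n=16, p=0.61).
P(X=12) = C(16,12) · p^12 · (1−p)^4
= 1820 · 0.0026543 · 0.023134 = 0.111760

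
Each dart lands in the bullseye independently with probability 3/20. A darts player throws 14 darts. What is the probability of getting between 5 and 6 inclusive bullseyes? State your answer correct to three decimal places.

0.045

X ~ Binomial(14, 0.15); P(5 ≤ X ≤ 6) = Σ C(14,k) p^k (1−p)^(14−k) over k:
  k=5: C(14,5)·0.15^5·0.85^9 = 0.03521
  k=6: C(14,6)·0.15^6·0.85^8 = 0.00932
Total = 0.04453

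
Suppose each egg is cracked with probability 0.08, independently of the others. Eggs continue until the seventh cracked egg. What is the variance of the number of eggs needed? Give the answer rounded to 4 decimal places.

Y = total eggs until the seventh success; negative binomial with r=7, p=0.08.
Var(Y) = r(1−p)/p² = 7·0.92 / 0.08² = 1006.250000

1006.2500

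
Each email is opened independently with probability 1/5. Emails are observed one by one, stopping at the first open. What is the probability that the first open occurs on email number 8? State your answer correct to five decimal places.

0.04194

Geometric (trials to first success), p = 0.20.
P(Y = 8) = (1−p)^7 · p = 0.20972 · 0.20 = 0.0419430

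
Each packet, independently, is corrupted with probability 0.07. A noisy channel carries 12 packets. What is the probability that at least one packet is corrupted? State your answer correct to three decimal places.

0.581

P(at least one) = 1 − P(none) = 1 − (1 − 0.07)^12
= 1 − 0.41860 = 0.58140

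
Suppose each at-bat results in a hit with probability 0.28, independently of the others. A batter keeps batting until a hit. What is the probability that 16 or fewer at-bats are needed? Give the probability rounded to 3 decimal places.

Y = number of at-bats to the first success; geometric, p = 0.28.
P(Y ≤ 16) = 1 − (1−p)^16 = 1 − 0.00522 = 0.99478

0.995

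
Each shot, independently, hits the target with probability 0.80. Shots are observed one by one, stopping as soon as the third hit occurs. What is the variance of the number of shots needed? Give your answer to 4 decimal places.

Y = total shots until the third success; negative binomial with r=3, p=0.80.
Var(Y) = r(1−p)/p² = 3·0.20 / 0.80² = 0.937500

0.9375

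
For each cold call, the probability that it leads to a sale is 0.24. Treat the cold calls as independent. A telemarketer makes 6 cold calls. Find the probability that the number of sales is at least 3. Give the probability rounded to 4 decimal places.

X ~ Binomial(6, 0.24); P(X ≥ 3) = Σ C(6,k) p^k (1−p)^(6−k) over k:
  k=3: C(6,3)·0.24^3·0.76^3 = 0.121368
  k=4: C(6,4)·0.24^4·0.76^2 = 0.028745
  k=5: C(6,5)·0.24^5·0.76^1 = 0.003631
  k=6: C(6,6)·0.24^6·0.76^0 = 0.000191
Total = 0.153935

0.1539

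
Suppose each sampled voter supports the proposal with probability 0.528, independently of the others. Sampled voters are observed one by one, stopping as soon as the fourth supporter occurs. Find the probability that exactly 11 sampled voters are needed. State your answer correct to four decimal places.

Y = trial on which the fourth success occurs; negative binomial, r=4, p=0.528.
P(Y=11) = C(10,3) · p^4 · (1−p)^7
= 120 · 0.077721 · 0.0052191 = 0.048676

0.0487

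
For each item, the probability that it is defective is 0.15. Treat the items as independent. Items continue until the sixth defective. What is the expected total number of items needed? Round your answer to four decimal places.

Y = total items until the sixth success; negative binomial with r=6, p=0.15.
E[Y] = r / p = 6 / 0.15 = 40.000000

40.0000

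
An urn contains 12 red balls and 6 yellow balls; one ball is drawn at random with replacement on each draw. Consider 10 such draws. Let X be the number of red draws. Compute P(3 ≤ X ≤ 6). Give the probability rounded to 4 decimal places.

X ~ Binomial(10, 0.666667); P(3 ≤ X ≤ 6) = Σ C(10,k) p^k (1−p)^(10−k) over k:
  k=3: C(10,3)·0.666667^3·0.333333^7 = 0.016258
  k=4: C(10,4)·0.666667^4·0.333333^6 = 0.056902
  k=5: C(10,5)·0.666667^5·0.333333^5 = 0.136565
  k=6: C(10,6)·0.666667^6·0.333333^4 = 0.227608
Total = 0.437332

0.4373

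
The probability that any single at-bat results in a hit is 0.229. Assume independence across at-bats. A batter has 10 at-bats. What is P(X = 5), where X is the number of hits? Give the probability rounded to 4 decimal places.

0.0432

X ~ Binomial(n=10, p=0.229).
P(X=5) = C(10,5) · p^5 · (1−p)^5
= 252 · 0.00062976 · 0.27244 = 0.043236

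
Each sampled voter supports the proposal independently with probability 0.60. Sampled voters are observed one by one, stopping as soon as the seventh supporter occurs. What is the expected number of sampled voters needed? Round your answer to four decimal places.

Y = total sampled voters until the seventh success; negative binomial with r=7, p=0.60.
E[Y] = r / p = 7 / 0.60 = 11.666667

11.6667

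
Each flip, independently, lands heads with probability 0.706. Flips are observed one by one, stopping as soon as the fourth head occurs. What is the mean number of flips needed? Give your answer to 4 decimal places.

5.6657

Y = total flips until the fourth success; negative binomial with r=4, p=0.706.
E[Y] = r / p = 4 / 0.706 = 5.665722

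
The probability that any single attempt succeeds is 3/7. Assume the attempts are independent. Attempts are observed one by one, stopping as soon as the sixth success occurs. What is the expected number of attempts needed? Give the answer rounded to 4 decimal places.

14.0000

Y = total attempts until the sixth success; negative binomial with r=6, p=0.428571.
E[Y] = r / p = 6 / 0.428571 = 14.000000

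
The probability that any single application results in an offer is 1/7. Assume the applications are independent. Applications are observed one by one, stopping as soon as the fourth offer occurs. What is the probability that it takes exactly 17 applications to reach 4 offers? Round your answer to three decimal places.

0.031

Y = trial on which the fourth success occurs; negative binomial, r=4, p=0.142857.
P(Y=17) = C(16,3) · p^4 · (1−p)^13
= 560 · 0.00041649 · 0.1348 = 0.03144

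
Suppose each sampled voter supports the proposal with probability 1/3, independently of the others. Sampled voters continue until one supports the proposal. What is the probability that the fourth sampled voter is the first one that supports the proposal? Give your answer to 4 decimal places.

0.0988

Geometric (trials to first success), p = 0.333333.
P(Y = 4) = (1−p)^3 · p = 0.2963 · 0.333333 = 0.098765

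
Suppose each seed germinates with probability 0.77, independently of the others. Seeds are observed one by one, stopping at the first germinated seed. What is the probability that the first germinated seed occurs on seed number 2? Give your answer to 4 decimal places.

0.1771

Geometric (trials to first success), p = 0.77.
P(Y = 2) = (1−p)^1 · p = 0.23 · 0.77 = 0.177100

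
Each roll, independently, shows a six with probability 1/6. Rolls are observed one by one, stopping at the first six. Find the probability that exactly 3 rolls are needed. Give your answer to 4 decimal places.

Geometric (trials to first success), p = 0.166667.
P(Y = 3) = (1−p)^2 · p = 0.69444 · 0.166667 = 0.115741

0.1157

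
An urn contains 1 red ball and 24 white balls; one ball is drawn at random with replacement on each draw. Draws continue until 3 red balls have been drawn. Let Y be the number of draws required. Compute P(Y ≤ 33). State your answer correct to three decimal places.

0.144

Finishing within 33 draws ⇔ at least 3 successes in the first 33. With X ~ Binomial(33, 0.04), P(Y ≤ 33) = 1 − P(X ≤ 2).
  k=0: C(33,0)·0.04^0·0.96^33 = 0.25999
  k=1: C(33,1)·0.04^1·0.96^32 = 0.35748
  k=2: C(33,2)·0.04^2·0.96^31 = 0.23832
1 − 0.85579 = 0.14421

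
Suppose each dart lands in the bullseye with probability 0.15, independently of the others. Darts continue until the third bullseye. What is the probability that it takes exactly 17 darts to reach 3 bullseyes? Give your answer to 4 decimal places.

Y = trial on which the third success occurs; negative binomial, r=3, p=0.15.
P(Y=17) = C(16,2) · p^3 · (1−p)^14
= 120 · 0.003375 · 0.10277 = 0.041622

0.0416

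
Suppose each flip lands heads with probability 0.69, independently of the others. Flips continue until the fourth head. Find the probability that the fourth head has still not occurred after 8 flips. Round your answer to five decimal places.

0.06610

Needing more than 8 flips ⇔ fewer than 4 successes in the first 8. With X ~ Binomial(8, 0.69), P(Y > 8) = P(X ≤ 3).
  k=0: C(8,0)·0.69^0·0.31^8 = 0.0000853
  k=1: C(8,1)·0.69^1·0.31^7 = 0.0015187
  k=2: C(8,2)·0.69^2·0.31^6 = 0.0118311
  k=3: C(8,3)·0.69^3·0.31^5 = 0.0526676
P(X ≤ 3) = 0.0661027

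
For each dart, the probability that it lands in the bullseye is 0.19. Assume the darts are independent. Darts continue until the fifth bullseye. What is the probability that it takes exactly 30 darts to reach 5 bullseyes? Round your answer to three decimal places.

Y = trial on which the fifth success occurs; negative binomial, r=5, p=0.19.
P(Y=30) = C(29,4) · p^5 · (1−p)^25
= 23751 · 0.00024761 · 0.0051538 = 0.03031

0.030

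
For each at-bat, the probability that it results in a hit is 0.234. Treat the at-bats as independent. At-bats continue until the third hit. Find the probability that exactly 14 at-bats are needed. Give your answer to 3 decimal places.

Y = trial on which the third success occurs; negative binomial, r=3, p=0.234.
P(Y=14) = C(13,2) · p^3 · (1−p)^11
= 78 · 0.012813 · 0.053274 = 0.05324

0.053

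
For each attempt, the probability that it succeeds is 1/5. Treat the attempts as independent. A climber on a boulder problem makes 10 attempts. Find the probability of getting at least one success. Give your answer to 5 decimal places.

P(at least one) = 1 − P(none) = 1 − (1 − 0.20)^10
= 1 − 0.1073742 = 0.8926258

0.89263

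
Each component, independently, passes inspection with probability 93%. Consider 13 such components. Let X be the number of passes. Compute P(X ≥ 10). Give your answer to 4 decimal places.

0.9897

X ~ Binomial(13, 0.93); P(X ≥ 10) = Σ C(13,k) p^k (1−p)^(13−k) over k:
  k=10: C(13,10)·0.93^10·0.07^3 = 0.047478
  k=11: C(13,11)·0.93^11·0.07^2 = 0.172030
  k=12: C(13,12)·0.93^12·0.07^1 = 0.380923
  k=13: C(13,13)·0.93^13·0.07^0 = 0.389295
Total = 0.989724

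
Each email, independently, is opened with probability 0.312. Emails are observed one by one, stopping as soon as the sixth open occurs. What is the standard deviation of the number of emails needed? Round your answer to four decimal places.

6.5120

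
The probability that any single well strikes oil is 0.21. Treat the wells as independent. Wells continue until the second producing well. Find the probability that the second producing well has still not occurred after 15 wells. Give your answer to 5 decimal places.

Needing more than 15 wells ⇔ fewer than 2 successes in the first 15. With X ~ Binomial(15, 0.21), P(Y > 15) = P(X ≤ 1).
  k=0: C(15,0)·0.21^0·0.79^15 = 0.0291344
  k=1: C(15,1)·0.21^1·0.79^14 = 0.1161689
P(X ≤ 1) = 0.1453033

0.14530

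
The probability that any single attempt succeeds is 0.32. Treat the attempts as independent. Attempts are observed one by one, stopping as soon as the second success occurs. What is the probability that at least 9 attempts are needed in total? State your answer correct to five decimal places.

Needing more than 8 attempts ⇔ fewer than 2 successes in the first 8. With X ~ Binomial(8, 0.32), P(Y > 8) = P(X ≤ 1).
  k=0: C(8,0)·0.32^0·0.68^8 = 0.0457163
  k=1: C(8,1)·0.32^1·0.68^7 = 0.1721085
P(X ≤ 1) = 0.2178248

0.21782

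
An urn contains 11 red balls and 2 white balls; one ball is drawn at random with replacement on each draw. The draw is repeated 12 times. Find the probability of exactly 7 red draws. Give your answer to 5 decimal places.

0.02120

X ~ Binomial(n=12, p=0.846154).
P(X=7) = C(12,7) · p^7 · (1−p)^5
= 792 · 0.31056 · 8.6185e-05 = 0.0211984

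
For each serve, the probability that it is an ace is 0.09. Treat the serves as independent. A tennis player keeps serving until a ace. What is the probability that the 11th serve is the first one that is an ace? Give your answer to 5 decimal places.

Geometric (trials to first success), p = 0.09.
P(Y = 11) = (1−p)^10 · p = 0.38942 · 0.09 = 0.0350475

0.03505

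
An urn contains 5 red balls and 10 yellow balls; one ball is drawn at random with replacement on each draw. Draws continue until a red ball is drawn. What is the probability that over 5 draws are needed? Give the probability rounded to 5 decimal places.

0.13169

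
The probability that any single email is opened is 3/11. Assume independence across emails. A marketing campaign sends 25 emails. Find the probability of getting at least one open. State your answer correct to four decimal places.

0.9997

P(at least one) = 1 − P(none) = 1 − (1 − 0.272727)^25
= 1 − 0.000349 = 0.999651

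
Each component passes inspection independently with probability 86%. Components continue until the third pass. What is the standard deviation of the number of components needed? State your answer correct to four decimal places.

0.7536

Y = total components until the third success; negative binomial with r=3, p=0.86.
SD(Y) = √[r(1−p)/p²] = √(0.567875) = 0.753574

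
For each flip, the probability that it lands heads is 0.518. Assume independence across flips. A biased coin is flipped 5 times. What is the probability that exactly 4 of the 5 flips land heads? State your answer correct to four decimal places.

0.1735

X ~ Binomial(n=5, p=0.518).
P(X=4) = C(5,4) · p^4 · (1−p)^1
= 5 · 0.071998 · 0.482 = 0.173515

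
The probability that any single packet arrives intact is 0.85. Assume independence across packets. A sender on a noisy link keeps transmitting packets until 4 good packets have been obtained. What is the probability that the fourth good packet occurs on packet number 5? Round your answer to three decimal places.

Y = trial on which the fourth success occurs; negative binomial, r=4, p=0.85.
P(Y=5) = C(4,3) · p^4 · (1−p)^1
= 4 · 0.52201 · 0.15 = 0.31320

0.313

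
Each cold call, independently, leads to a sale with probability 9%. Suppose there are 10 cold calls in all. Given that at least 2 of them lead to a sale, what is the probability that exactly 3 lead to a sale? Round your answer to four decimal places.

X ~ Binomial(10, 0.09). Want P(X=3 | X≥2) = P(X=3) / P(X≥2).
P(X=3) = C(10,3)·0.09^3·0.91^7 = 0.045206
P(X≥2) = 1 − 0.389416 − 0.385137 = 0.225447
Ratio = 0.045206 / 0.225447 = 0.200518

0.2005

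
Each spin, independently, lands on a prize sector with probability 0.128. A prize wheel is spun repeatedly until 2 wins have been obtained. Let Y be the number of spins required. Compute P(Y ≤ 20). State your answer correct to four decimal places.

Finishing within 20 spins ⇔ at least 2 successes in the first 20. With X ~ Binomial(20, 0.128), P(Y ≤ 20) = 1 − P(X ≤ 1).
  k=0: C(20,0)·0.128^0·0.872^20 = 0.064614
  k=1: C(20,1)·0.128^1·0.872^19 = 0.189694
1 − 0.254308 = 0.745692

0.7457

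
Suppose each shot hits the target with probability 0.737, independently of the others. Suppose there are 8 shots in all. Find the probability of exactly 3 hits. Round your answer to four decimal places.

X ~ Binomial(n=8, p=0.737).
P(X=3) = C(8,3) · p^3 · (1−p)^5
= 56 · 0.40032 · 0.0012583 = 0.028208

0.0282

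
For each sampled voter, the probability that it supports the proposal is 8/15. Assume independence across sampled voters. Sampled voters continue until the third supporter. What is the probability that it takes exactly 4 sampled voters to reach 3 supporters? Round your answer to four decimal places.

Y = trial on which the third success occurs; negative binomial, r=3, p=0.533333.
P(Y=4) = C(3,2) · p^3 · (1−p)^1
= 3 · 0.1517 · 0.46667 = 0.212385

0.2124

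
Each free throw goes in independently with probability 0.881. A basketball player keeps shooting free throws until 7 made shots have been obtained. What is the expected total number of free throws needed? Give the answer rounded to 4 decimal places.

7.9455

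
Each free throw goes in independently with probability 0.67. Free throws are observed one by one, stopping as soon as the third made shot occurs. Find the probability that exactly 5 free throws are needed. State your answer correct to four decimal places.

Y = trial on which the third success occurs; negative binomial, r=3, p=0.67.
P(Y=5) = C(4,2) · p^3 · (1−p)^2
= 6 · 0.30076 · 0.1089 = 0.196519

0.1965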